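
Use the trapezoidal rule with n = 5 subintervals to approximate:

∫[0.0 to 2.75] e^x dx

f(x) = e^x
a = 0.0, b = 2.75, n = 5
h = (b - a)/n = 0.550000

Trapezoidal rule: (h/2)[f(x₀) + 2f(x₁) + 2f(x₂) + ... + f(xₙ)]

x_0 = 0.0000, f(x_0) = 1.000000, coefficient = 1
x_1 = 0.5500, f(x_1) = 1.733253, coefficient = 2
x_2 = 1.1000, f(x_2) = 3.004166, coefficient = 2
x_3 = 1.6500, f(x_3) = 5.206980, coefficient = 2
x_4 = 2.2000, f(x_4) = 9.025013, coefficient = 2
x_5 = 2.7500, f(x_5) = 15.642632, coefficient = 1

I ≈ (0.550000/2) × 54.581457 = 15.009901
Exact value: 14.642632
Error: 0.367269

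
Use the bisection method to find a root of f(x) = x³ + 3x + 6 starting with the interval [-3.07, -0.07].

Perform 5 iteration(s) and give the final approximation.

f(x) = x³ + 3x + 6
Initial interval: [-3.07, -0.07]

Iteration 1:
  c_1 = (-3.070000 + (-0.070000))/2 = -1.570000
  f(c_1) = f(-1.570000) = -2.579893
  f(a) × f(c) ≥ 0, new interval: [-1.570000, -0.070000]
Iteration 2:
  c_2 = (-1.570000 + (-0.070000))/2 = -0.820000
  f(c_2) = f(-0.820000) = 2.988632
  f(a) × f(c) < 0, new interval: [-1.570000, -0.820000]
Iteration 3:
  c_3 = (-1.570000 + (-0.820000))/2 = -1.195000
  f(c_3) = f(-1.195000) = 0.708510
  f(a) × f(c) < 0, new interval: [-1.570000, -1.195000]
Iteration 4:
  c_4 = (-1.570000 + (-1.195000))/2 = -1.382500
  f(c_4) = f(-1.382500) = -0.789881
  f(a) × f(c) ≥ 0, new interval: [-1.382500, -1.195000]
Iteration 5:
  c_5 = (-1.382500 + (-1.195000))/2 = -1.288750
  f(c_5) = f(-1.288750) = -0.006705
  f(a) × f(c) ≥ 0, new interval: [-1.288750, -1.195000]

After 5 iteration(s), the approximation is c_5 = -1.288750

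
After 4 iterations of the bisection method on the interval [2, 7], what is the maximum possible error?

Bisection error bound: |error| ≤ (b-a)/2^n
|error| ≤ (7 - 2)/2^4 = 5/2^4
|error| ≤ 0.3125000000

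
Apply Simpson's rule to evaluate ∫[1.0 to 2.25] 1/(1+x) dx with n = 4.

f(x) = 1/(1+x)
a = 1.0, b = 2.25, n = 4
h = (b - a)/n = 0.312500

Simpson's rule: (h/3)[f(x₀) + 4f(x₁) + 2f(x₂) + ... + f(xₙ)]

x_0 = 1.0000, f(x_0) = 0.500000, coefficient = 1
x_1 = 1.3125, f(x_1) = 0.432432, coefficient = 4
x_2 = 1.6250, f(x_2) = 0.380952, coefficient = 2
x_3 = 1.9375, f(x_3) = 0.340426, coefficient = 4
x_4 = 2.2500, f(x_4) = 0.307692, coefficient = 1

I ≈ (0.312500/3) × 4.661029 = 0.485524
Exact value: 0.485508
Error: 0.000016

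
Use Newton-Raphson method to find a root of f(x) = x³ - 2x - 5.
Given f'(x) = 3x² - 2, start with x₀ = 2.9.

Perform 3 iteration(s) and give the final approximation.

f(x) = x³ - 2x - 5
f'(x) = 3x² - 2
x₀ = 2.9

Newton-Raphson formula: x_{n+1} = x_n - f(x_n)/f'(x_n)

Iteration 1:
  f(2.900000) = 13.589000
  f'(2.900000) = 23.230000
  x_1 = 2.900000 - 13.589000/23.230000 = 2.315024
Iteration 2:
  f(2.315024) = 2.776939
  f'(2.315024) = 14.078004
  x_2 = 2.315024 - 2.776939/14.078004 = 2.117770
Iteration 3:
  f(2.117770) = 0.262551
  f'(2.117770) = 11.454848
  x_3 = 2.117770 - 0.262551/11.454848 = 2.094849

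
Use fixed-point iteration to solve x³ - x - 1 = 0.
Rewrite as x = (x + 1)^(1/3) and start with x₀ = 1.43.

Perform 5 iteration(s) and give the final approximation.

Equation: x³ - x - 1 = 0
Fixed-point form: x = (x + 1)^(1/3)
x₀ = 1.43

x_1 = g(1.430000) = 1.344421
x_2 = g(1.344421) = 1.328450
x_3 = g(1.328450) = 1.325426
x_4 = g(1.325426) = 1.324853
x_5 = g(1.324853) = 1.324744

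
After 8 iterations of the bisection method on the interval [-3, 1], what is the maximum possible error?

Bisection error bound: |error| ≤ (b-a)/2^n
|error| ≤ (1 - (-3))/2^8 = 4/2^8
|error| ≤ 0.0156250000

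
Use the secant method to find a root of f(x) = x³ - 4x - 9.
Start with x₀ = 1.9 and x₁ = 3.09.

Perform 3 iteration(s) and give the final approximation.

f(x) = x³ - 4x - 9
x₀ = 1.9, x₁ = 3.09

Secant formula: x_{n+1} = x_n - f(x_n)(x_n - x_{n-1})/(f(x_n) - f(x_{n-1}))

Iteration 1:
  f(1.900000) = -9.741000
  f(3.090000) = 8.143629
  x_2 = 3.090000 - 8.143629×(3.090000 - 1.900000)/(8.143629 - (-9.741000))
       = 2.548143
Iteration 2:
  f(3.090000) = 8.143629
  f(2.548143) = -2.647402
  x_3 = 2.548143 - (-2.647402)×(2.548143 - 3.090000)/(-2.647402 - 8.143629)
       = 2.681078
Iteration 3:
  f(2.548143) = -2.647402
  f(2.681078) = -0.452236
  x_4 = 2.681078 - (-0.452236)×(2.681078 - 2.548143)/(-0.452236 - (-2.647402))
       = 2.708465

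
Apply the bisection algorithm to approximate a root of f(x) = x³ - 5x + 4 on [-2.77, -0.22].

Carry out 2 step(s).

f(x) = x³ - 5x + 4
Initial interval: [-2.77, -0.22]

Iteration 1:
  c_1 = (-2.770000 + (-0.220000))/2 = -1.495000
  f(c_1) = f(-1.495000) = 8.133638
  f(a) × f(c) < 0, new interval: [-2.770000, -1.495000]
Iteration 2:
  c_2 = (-2.770000 + (-1.495000))/2 = -2.132500
  f(c_2) = f(-2.132500) = 4.964836
  f(a) × f(c) < 0, new interval: [-2.770000, -2.132500]

After 2 iteration(s), the approximation is c_2 = -2.132500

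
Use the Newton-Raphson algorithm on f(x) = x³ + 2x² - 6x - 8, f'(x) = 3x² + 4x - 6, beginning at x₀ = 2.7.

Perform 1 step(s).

f(x) = x³ + 2x² - 6x - 8
f'(x) = 3x² + 4x - 6
x₀ = 2.7

Newton-Raphson formula: x_{n+1} = x_n - f(x_n)/f'(x_n)

Iteration 1:
  f(2.700000) = 10.063000
  f'(2.700000) = 26.670000
  x_1 = 2.700000 - 10.063000/26.670000 = 2.322685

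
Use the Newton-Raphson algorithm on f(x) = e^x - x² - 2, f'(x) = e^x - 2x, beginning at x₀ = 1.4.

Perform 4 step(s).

f(x) = e^x - x² - 2
f'(x) = e^x - 2x
x₀ = 1.4

Newton-Raphson formula: x_{n+1} = x_n - f(x_n)/f'(x_n)

Iteration 1:
  f(1.400000) = 0.095200
  f'(1.400000) = 1.255200
  x_1 = 1.400000 - 0.095200/1.255200 = 1.324156
Iteration 2:
  f(1.324156) = 0.005622
  f'(1.324156) = 1.110699
  x_2 = 1.324156 - 0.005622/1.110699 = 1.319094
Iteration 3:
  f(1.319094) = 0.000022
  f'(1.319094) = 1.101843
  x_3 = 1.319094 - 0.000022/1.101843 = 1.319074
Iteration 4:
  f(1.319074) = 0.000000
  f'(1.319074) = 1.101808
  x_4 = 1.319074 - 0.000000/1.101808 = 1.319074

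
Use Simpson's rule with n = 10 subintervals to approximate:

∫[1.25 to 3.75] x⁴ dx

f(x) = x⁴
a = 1.25, b = 3.75, n = 10
h = (b - a)/n = 0.250000

Simpson's rule: (h/3)[f(x₀) + 4f(x₁) + 2f(x₂) + ... + f(xₙ)]

x_0 = 1.2500, f(x_0) = 2.441406, coefficient = 1
x_1 = 1.5000, f(x_1) = 5.062500, coefficient = 4
x_2 = 1.7500, f(x_2) = 9.378906, coefficient = 2
x_3 = 2.0000, f(x_3) = 16.000000, coefficient = 4
x_4 = 2.2500, f(x_4) = 25.628906, coefficient = 2
x_5 = 2.5000, f(x_5) = 39.062500, coefficient = 4
x_6 = 2.7500, f(x_6) = 57.191406, coefficient = 2
x_7 = 3.0000, f(x_7) = 81.000000, coefficient = 4
x_8 = 3.2500, f(x_8) = 111.566406, coefficient = 2
x_9 = 3.5000, f(x_9) = 150.062500, coefficient = 4
x_10 = 3.7500, f(x_10) = 197.753906, coefficient = 1

I ≈ (0.250000/3) × 1772.476562 = 147.706380
Exact value: 147.705078
Error: 0.001302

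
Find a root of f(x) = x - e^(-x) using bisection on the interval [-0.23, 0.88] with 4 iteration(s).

f(x) = x - e^(-x)
Initial interval: [-0.23, 0.88]

Iteration 1:
  c_1 = (-0.230000 + 0.880000)/2 = 0.325000
  f(c_1) = f(0.325000) = -0.397527
  f(a) × f(c) ≥ 0, new interval: [0.325000, 0.880000]
Iteration 2:
  c_2 = (0.325000 + 0.880000)/2 = 0.602500
  f(c_2) = f(0.602500) = 0.055059
  f(a) × f(c) < 0, new interval: [0.325000, 0.602500]
Iteration 3:
  c_3 = (0.325000 + 0.602500)/2 = 0.463750
  f(c_3) = f(0.463750) = -0.165171
  f(a) × f(c) ≥ 0, new interval: [0.463750, 0.602500]
Iteration 4:
  c_4 = (0.463750 + 0.602500)/2 = 0.533125
  f(c_4) = f(0.533125) = -0.053643
  f(a) × f(c) ≥ 0, new interval: [0.533125, 0.602500]

After 4 iteration(s), the approximation is c_4 = 0.533125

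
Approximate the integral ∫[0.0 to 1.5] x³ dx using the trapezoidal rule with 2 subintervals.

f(x) = x³
a = 0.0, b = 1.5, n = 2
h = (b - a)/n = 0.750000

Trapezoidal rule: (h/2)[f(x₀) + 2f(x₁) + 2f(x₂) + ... + f(xₙ)]

x_0 = 0.0000, f(x_0) = 0.000000, coefficient = 1
x_1 = 0.7500, f(x_1) = 0.421875, coefficient = 2
x_2 = 1.5000, f(x_2) = 3.375000, coefficient = 1

I ≈ (0.750000/2) × 4.218750 = 1.582031
Exact value: 1.265625
Error: 0.316406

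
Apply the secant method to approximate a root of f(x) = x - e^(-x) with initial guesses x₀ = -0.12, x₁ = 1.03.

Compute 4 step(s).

f(x) = x - e^(-x)
x₀ = -0.12, x₁ = 1.03

Secant formula: x_{n+1} = x_n - f(x_n)(x_n - x_{n-1})/(f(x_n) - f(x_{n-1}))

Iteration 1:
  f(-0.120000) = -1.247497
  f(1.030000) = 0.672993
  x_2 = 1.030000 - 0.672993×(1.030000 - (-0.120000))/(0.672993 - (-1.247497))
       = 0.627008
Iteration 2:
  f(1.030000) = 0.672993
  f(0.627008) = 0.092820
  x_3 = 0.627008 - 0.092820×(0.627008 - 1.030000)/(0.092820 - 0.672993)
       = 0.562534
Iteration 3:
  f(0.627008) = 0.092820
  f(0.562534) = -0.007229
  x_4 = 0.562534 - (-0.007229)×(0.562534 - 0.627008)/(-0.007229 - 0.092820)
       = 0.567193
Iteration 4:
  f(0.562534) = -0.007229
  f(0.567193) = 0.000078
  x_5 = 0.567193 - 0.000078×(0.567193 - 0.562534)/(0.000078 - (-0.007229))
       = 0.567143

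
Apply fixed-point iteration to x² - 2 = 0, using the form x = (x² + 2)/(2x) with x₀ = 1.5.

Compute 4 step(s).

Equation: x² - 2 = 0
Fixed-point form: x = (x² + 2)/(2x)
x₀ = 1.5

x_1 = g(1.500000) = 1.416667
x_2 = g(1.416667) = 1.414216
x_3 = g(1.414216) = 1.414214
x_4 = g(1.414214) = 1.414214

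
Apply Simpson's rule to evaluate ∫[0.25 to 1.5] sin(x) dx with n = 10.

f(x) = sin(x)
a = 0.25, b = 1.5, n = 10
h = (b - a)/n = 0.125000

Simpson's rule: (h/3)[f(x₀) + 4f(x₁) + 2f(x₂) + ... + f(xₙ)]

x_0 = 0.2500, f(x_0) = 0.247404, coefficient = 1
x_1 = 0.3750, f(x_1) = 0.366273, coefficient = 4
x_2 = 0.5000, f(x_2) = 0.479426, coefficient = 2
x_3 = 0.6250, f(x_3) = 0.585097, coefficient = 4
x_4 = 0.7500, f(x_4) = 0.681639, coefficient = 2
x_5 = 0.8750, f(x_5) = 0.767544, coefficient = 4
x_6 = 1.0000, f(x_6) = 0.841471, coefficient = 2
x_7 = 1.1250, f(x_7) = 0.902268, coefficient = 4
x_8 = 1.2500, f(x_8) = 0.948985, coefficient = 2
x_9 = 1.3750, f(x_9) = 0.980893, coefficient = 4
x_10 = 1.5000, f(x_10) = 0.997495, coefficient = 1

I ≈ (0.125000/3) × 21.556235 = 0.898176
Exact value: 0.898175
Error: 0.000001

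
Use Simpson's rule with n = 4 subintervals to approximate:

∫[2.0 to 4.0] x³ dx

f(x) = x³
a = 2.0, b = 4.0, n = 4
h = (b - a)/n = 0.500000

Simpson's rule: (h/3)[f(x₀) + 4f(x₁) + 2f(x₂) + ... + f(xₙ)]

x_0 = 2.0000, f(x_0) = 8.000000, coefficient = 1
x_1 = 2.5000, f(x_1) = 15.625000, coefficient = 4
x_2 = 3.0000, f(x_2) = 27.000000, coefficient = 2
x_3 = 3.5000, f(x_3) = 42.875000, coefficient = 4
x_4 = 4.0000, f(x_4) = 64.000000, coefficient = 1

I ≈ (0.500000/3) × 360.000000 = 60.000000
Exact value: 60.000000
Error: 0.000000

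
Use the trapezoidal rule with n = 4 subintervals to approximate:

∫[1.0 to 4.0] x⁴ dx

f(x) = x⁴
a = 1.0, b = 4.0, n = 4
h = (b - a)/n = 0.750000

Trapezoidal rule: (h/2)[f(x₀) + 2f(x₁) + 2f(x₂) + ... + f(xₙ)]

x_0 = 1.0000, f(x_0) = 1.000000, coefficient = 1
x_1 = 1.7500, f(x_1) = 9.378906, coefficient = 2
x_2 = 2.5000, f(x_2) = 39.062500, coefficient = 2
x_3 = 3.2500, f(x_3) = 111.566406, coefficient = 2
x_4 = 4.0000, f(x_4) = 256.000000, coefficient = 1

I ≈ (0.750000/2) × 577.015625 = 216.380859
Exact value: 204.600000
Error: 11.780859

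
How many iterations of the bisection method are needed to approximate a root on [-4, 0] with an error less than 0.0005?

We need (b-a)/2^n ≤ 0.0005
(0 - (-4))/2^n ≤ 0.0005
4/2^n ≤ 0.0005
2^n ≥ 8000
n ≥ log₂(8000) = 12.97
n ≥ 13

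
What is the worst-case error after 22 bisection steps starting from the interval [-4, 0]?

Bisection error bound: |error| ≤ (b-a)/2^n
|error| ≤ (0 - (-4))/2^22 = 4/2^22
|error| ≤ 0.0000009537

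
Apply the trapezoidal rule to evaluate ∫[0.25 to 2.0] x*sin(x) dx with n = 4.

f(x) = x*sin(x)
a = 0.25, b = 2.0, n = 4
h = (b - a)/n = 0.437500

Trapezoidal rule: (h/2)[f(x₀) + 2f(x₁) + 2f(x₂) + ... + f(xₙ)]

x_0 = 0.2500, f(x_0) = 0.061851, coefficient = 1
x_1 = 0.6875, f(x_1) = 0.436292, coefficient = 2
x_2 = 1.1250, f(x_2) = 1.015051, coefficient = 2
x_3 = 1.5625, f(x_3) = 1.562446, coefficient = 2
x_4 = 2.0000, f(x_4) = 1.818595, coefficient = 1

I ≈ (0.437500/2) × 7.908025 = 1.729880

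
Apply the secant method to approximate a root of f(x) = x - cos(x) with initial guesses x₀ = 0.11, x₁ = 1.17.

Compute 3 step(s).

f(x) = x - cos(x)
x₀ = 0.11, x₁ = 1.17

Secant formula: x_{n+1} = x_n - f(x_n)(x_n - x_{n-1})/(f(x_n) - f(x_{n-1}))

Iteration 1:
  f(0.110000) = -0.883956
  f(1.170000) = 0.779848
  x_2 = 1.170000 - 0.779848×(1.170000 - 0.110000)/(0.779848 - (-0.883956))
       = 0.673163
Iteration 2:
  f(1.170000) = 0.779848
  f(0.673163) = -0.108690
  x_3 = 0.673163 - (-0.108690)×(0.673163 - 1.170000)/(-0.108690 - 0.779848)
       = 0.733939
Iteration 3:
  f(0.673163) = -0.108690
  f(0.733939) = -0.008603
  x_4 = 0.733939 - (-0.008603)×(0.733939 - 0.673163)/(-0.008603 - (-0.108690))
       = 0.739163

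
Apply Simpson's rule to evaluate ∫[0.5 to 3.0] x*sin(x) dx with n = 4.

f(x) = x*sin(x)
a = 0.5, b = 3.0, n = 4
h = (b - a)/n = 0.625000

Simpson's rule: (h/3)[f(x₀) + 4f(x₁) + 2f(x₂) + ... + f(xₙ)]

x_0 = 0.5000, f(x_0) = 0.239713, coefficient = 1
x_1 = 1.1250, f(x_1) = 1.015051, coefficient = 4
x_2 = 1.7500, f(x_2) = 1.721975, coefficient = 2
x_3 = 2.3750, f(x_3) = 1.647502, coefficient = 4
x_4 = 3.0000, f(x_4) = 0.423360, coefficient = 1

I ≈ (0.625000/3) × 14.757236 = 3.074424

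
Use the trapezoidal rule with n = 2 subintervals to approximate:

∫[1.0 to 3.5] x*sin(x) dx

f(x) = x*sin(x)
a = 1.0, b = 3.5, n = 2
h = (b - a)/n = 1.250000

Trapezoidal rule: (h/2)[f(x₀) + 2f(x₁) + 2f(x₂) + ... + f(xₙ)]

x_0 = 1.0000, f(x_0) = 0.841471, coefficient = 1
x_1 = 2.2500, f(x_1) = 1.750665, coefficient = 2
x_2 = 3.5000, f(x_2) = -1.227741, coefficient = 1

I ≈ (1.250000/2) × 3.115059 = 1.946912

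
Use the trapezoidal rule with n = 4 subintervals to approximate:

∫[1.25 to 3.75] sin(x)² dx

f(x) = sin(x)²
a = 1.25, b = 3.75, n = 4
h = (b - a)/n = 0.625000

Trapezoidal rule: (h/2)[f(x₀) + 2f(x₁) + 2f(x₂) + ... + f(xₙ)]

x_0 = 1.2500, f(x_0) = 0.900572, coefficient = 1
x_1 = 1.8750, f(x_1) = 0.910280, coefficient = 2
x_2 = 2.5000, f(x_2) = 0.358169, coefficient = 2
x_3 = 3.1250, f(x_3) = 0.000275, coefficient = 2
x_4 = 3.7500, f(x_4) = 0.326682, coefficient = 1

I ≈ (0.625000/2) × 3.764702 = 1.176469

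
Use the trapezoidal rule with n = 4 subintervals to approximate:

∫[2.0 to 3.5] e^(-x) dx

f(x) = e^(-x)
a = 2.0, b = 3.5, n = 4
h = (b - a)/n = 0.375000

Trapezoidal rule: (h/2)[f(x₀) + 2f(x₁) + 2f(x₂) + ... + f(xₙ)]

x_0 = 2.0000, f(x_0) = 0.135335, coefficient = 1
x_1 = 2.3750, f(x_1) = 0.093014, coefficient = 2
x_2 = 2.7500, f(x_2) = 0.063928, coefficient = 2
x_3 = 3.1250, f(x_3) = 0.043937, coefficient = 2
x_4 = 3.5000, f(x_4) = 0.030197, coefficient = 1

I ≈ (0.375000/2) × 0.567291 = 0.106367
Exact value: 0.105138
Error: 0.001229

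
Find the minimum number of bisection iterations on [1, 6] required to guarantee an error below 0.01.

We need (b-a)/2^n ≤ 0.01
(6 - 1)/2^n ≤ 0.01
5/2^n ≤ 0.01
2^n ≥ 500
n ≥ log₂(500) = 8.97
n ≥ 9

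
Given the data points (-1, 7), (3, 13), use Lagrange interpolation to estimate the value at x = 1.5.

Lagrange interpolation formula:
P(x) = Σ yᵢ × Lᵢ(x)
where Lᵢ(x) = Π_{j≠i} (x - xⱼ)/(xᵢ - xⱼ)

L_0(1.5) = (1.5 - 3)/(-1 - 3) = 0.375000
L_1(1.5) = (1.5 - (-1))/(3 - (-1)) = 0.625000

P(1.5) = 7×L_0(1.5) + 13×L_1(1.5)
P(1.5) = 10.750000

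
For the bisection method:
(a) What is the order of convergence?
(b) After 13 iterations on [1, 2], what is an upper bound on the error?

(a) Bisection has linear (order 1) convergence; the error is halved each step.

(b) Error bound = (b-a)/2^n = (2 - 1)/2^{13}
    = 1/2^{13}

(a) 1 (linear); (b) error ≤ 1.22e-04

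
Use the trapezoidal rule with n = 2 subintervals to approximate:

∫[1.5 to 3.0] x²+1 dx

f(x) = x²+1
a = 1.5, b = 3.0, n = 2
h = (b - a)/n = 0.750000

Trapezoidal rule: (h/2)[f(x₀) + 2f(x₁) + 2f(x₂) + ... + f(xₙ)]

x_0 = 1.5000, f(x_0) = 3.250000, coefficient = 1
x_1 = 2.2500, f(x_1) = 6.062500, coefficient = 2
x_2 = 3.0000, f(x_2) = 10.000000, coefficient = 1

I ≈ (0.750000/2) × 25.375000 = 9.515625
Exact value: 9.375000
Error: 0.140625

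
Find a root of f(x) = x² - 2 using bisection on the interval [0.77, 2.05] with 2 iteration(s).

f(x) = x² - 2
Initial interval: [0.77, 2.05]

Iteration 1:
  c_1 = (0.770000 + 2.050000)/2 = 1.410000
  f(c_1) = f(1.410000) = -0.011900
  f(a) × f(c) ≥ 0, new interval: [1.410000, 2.050000]
Iteration 2:
  c_2 = (1.410000 + 2.050000)/2 = 1.730000
  f(c_2) = f(1.730000) = 0.992900
  f(a) × f(c) < 0, new interval: [1.410000, 1.730000]

After 2 iteration(s), the approximation is c_2 = 1.730000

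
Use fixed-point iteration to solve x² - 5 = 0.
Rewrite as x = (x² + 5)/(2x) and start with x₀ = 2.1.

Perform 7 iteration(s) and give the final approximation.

Equation: x² - 5 = 0
Fixed-point form: x = (x² + 5)/(2x)
x₀ = 2.1

x_1 = g(2.100000) = 2.240476
x_2 = g(2.240476) = 2.236072
x_3 = g(2.236072) = 2.236068
x_4 = g(2.236068) = 2.236068
x_5 = g(2.236068) = 2.236068
x_6 = g(2.236068) = 2.236068
x_7 = g(2.236068) = 2.236068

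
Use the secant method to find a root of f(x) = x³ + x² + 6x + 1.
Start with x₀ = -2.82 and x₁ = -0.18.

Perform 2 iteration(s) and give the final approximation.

f(x) = x³ + x² + 6x + 1
x₀ = -2.82, x₁ = -0.18

Secant formula: x_{n+1} = x_n - f(x_n)(x_n - x_{n-1})/(f(x_n) - f(x_{n-1}))

Iteration 1:
  f(-2.820000) = -30.393368
  f(-0.180000) = -0.053432
  x_2 = -0.180000 - (-0.053432)×(-0.180000 - (-2.820000))/(-0.053432 - (-30.393368))
       = -0.175351
Iteration 2:
  f(-0.180000) = -0.053432
  f(-0.175351) = -0.026748
  x_3 = -0.175351 - (-0.026748)×(-0.175351 - (-0.180000))/(-0.026748 - (-0.053432))
       = -0.170690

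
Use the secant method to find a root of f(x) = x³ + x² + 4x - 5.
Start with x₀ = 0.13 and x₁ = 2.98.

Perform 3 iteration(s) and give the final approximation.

f(x) = x³ + x² + 4x - 5
x₀ = 0.13, x₁ = 2.98

Secant formula: x_{n+1} = x_n - f(x_n)(x_n - x_{n-1})/(f(x_n) - f(x_{n-1}))

Iteration 1:
  f(0.130000) = -4.460903
  f(2.980000) = 42.263992
  x_2 = 2.980000 - 42.263992×(2.980000 - 0.130000)/(42.263992 - (-4.460903))
       = 0.402094
Iteration 2:
  f(2.980000) = 42.263992
  f(0.402094) = -3.164933
  x_3 = 0.402094 - (-3.164933)×(0.402094 - 2.980000)/(-3.164933 - 42.263992)
       = 0.581691
Iteration 3:
  f(0.402094) = -3.164933
  f(0.581691) = -2.138047
  x_4 = 0.581691 - (-2.138047)×(0.581691 - 0.402094)/(-2.138047 - (-3.164933))
       = 0.955624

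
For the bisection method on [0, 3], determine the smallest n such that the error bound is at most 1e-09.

We need (b-a)/2^n ≤ 1e-09
(3 - 0)/2^n ≤ 1e-09
3/2^n ≤ 1e-09
2^n ≥ 3000000000
n ≥ log₂(3000000000) = 31.48
n ≥ 32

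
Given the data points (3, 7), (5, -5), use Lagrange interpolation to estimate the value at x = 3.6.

Lagrange interpolation formula:
P(x) = Σ yᵢ × Lᵢ(x)
where Lᵢ(x) = Π_{j≠i} (x - xⱼ)/(xᵢ - xⱼ)

L_0(3.6) = (3.6 - 5)/(3 - 5) = 0.700000
L_1(3.6) = (3.6 - 3)/(5 - 3) = 0.300000

P(3.6) = 7×L_0(3.6) + (-5)×L_1(3.6)
P(3.6) = 3.400000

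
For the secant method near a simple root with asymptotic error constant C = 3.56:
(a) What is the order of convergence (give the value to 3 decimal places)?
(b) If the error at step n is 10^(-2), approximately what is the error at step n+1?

(a) Secant method has superlinear convergence with order φ = (1+√5)/2 ≈ 1.618.
    This means |e_{n+1}| ≈ C|e_n|^1.618.

(b) With |e_n| = 10^(-2) and C = 3.56:
    |e_{n+1}| ≈ 3.56 × (10^(-2))^1.618 = 3.56 × 10^(-3.24)

(a) ≈ 1.618 (golden ratio); (b) |e_{n+1}| ≈ 2.067e-03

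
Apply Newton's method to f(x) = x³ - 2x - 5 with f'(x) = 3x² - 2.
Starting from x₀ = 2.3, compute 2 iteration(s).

f(x) = x³ - 2x - 5
f'(x) = 3x² - 2
x₀ = 2.3

Newton-Raphson formula: x_{n+1} = x_n - f(x_n)/f'(x_n)

Iteration 1:
  f(2.300000) = 2.567000
  f'(2.300000) = 13.870000
  x_1 = 2.300000 - 2.567000/13.870000 = 2.114924
Iteration 2:
  f(2.114924) = 0.230006
  f'(2.114924) = 11.418714
  x_2 = 2.114924 - 0.230006/11.418714 = 2.094781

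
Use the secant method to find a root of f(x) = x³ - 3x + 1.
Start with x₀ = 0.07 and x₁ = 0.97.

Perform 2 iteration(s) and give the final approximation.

f(x) = x³ - 3x + 1
x₀ = 0.07, x₁ = 0.97

Secant formula: x_{n+1} = x_n - f(x_n)(x_n - x_{n-1})/(f(x_n) - f(x_{n-1}))

Iteration 1:
  f(0.070000) = 0.790343
  f(0.970000) = -0.997327
  x_2 = 0.970000 - (-0.997327)×(0.970000 - 0.070000)/(-0.997327 - 0.790343)
       = 0.467897
Iteration 2:
  f(0.970000) = -0.997327
  f(0.467897) = -0.301256
  x_3 = 0.467897 - (-0.301256)×(0.467897 - 0.970000)/(-0.301256 - (-0.997327))
       = 0.250590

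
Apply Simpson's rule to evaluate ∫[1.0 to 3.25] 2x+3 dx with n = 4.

f(x) = 2x+3
a = 1.0, b = 3.25, n = 4
h = (b - a)/n = 0.562500

Simpson's rule: (h/3)[f(x₀) + 4f(x₁) + 2f(x₂) + ... + f(xₙ)]

x_0 = 1.0000, f(x_0) = 5.000000, coefficient = 1
x_1 = 1.5625, f(x_1) = 6.125000, coefficient = 4
x_2 = 2.1250, f(x_2) = 7.250000, coefficient = 2
x_3 = 2.6875, f(x_3) = 8.375000, coefficient = 4
x_4 = 3.2500, f(x_4) = 9.500000, coefficient = 1

I ≈ (0.562500/3) × 87.000000 = 16.312500
Exact value: 16.312500
Error: 0.000000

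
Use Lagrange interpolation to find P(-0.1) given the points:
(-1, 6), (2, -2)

Lagrange interpolation formula:
P(x) = Σ yᵢ × Lᵢ(x)
where Lᵢ(x) = Π_{j≠i} (x - xⱼ)/(xᵢ - xⱼ)

L_0(-0.1) = (-0.1 - 2)/(-1 - 2) = 0.700000
L_1(-0.1) = (-0.1 - (-1))/(2 - (-1)) = 0.300000

P(-0.1) = 6×L_0(-0.1) + (-2)×L_1(-0.1)
P(-0.1) = 3.600000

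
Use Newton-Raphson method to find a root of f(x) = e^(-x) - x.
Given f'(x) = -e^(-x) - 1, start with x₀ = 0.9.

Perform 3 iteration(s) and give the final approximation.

f(x) = e^(-x) - x
f'(x) = -e^(-x) - 1
x₀ = 0.9

Newton-Raphson formula: x_{n+1} = x_n - f(x_n)/f'(x_n)

Iteration 1:
  f(0.900000) = -0.493430
  f'(0.900000) = -1.406570
  x_1 = 0.900000 - (-0.493430)/(-1.406570) = 0.549196
Iteration 2:
  f(0.549196) = 0.028218
  f'(0.549196) = -1.577414
  x_2 = 0.549196 - 0.028218/(-1.577414) = 0.567085
Iteration 3:
  f(0.567085) = 0.000092
  f'(0.567085) = -1.567177
  x_3 = 0.567085 - 0.000092/(-1.567177) = 0.567143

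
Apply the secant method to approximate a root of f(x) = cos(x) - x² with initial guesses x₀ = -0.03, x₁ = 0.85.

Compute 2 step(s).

f(x) = cos(x) - x²
x₀ = -0.03, x₁ = 0.85

Secant formula: x_{n+1} = x_n - f(x_n)(x_n - x_{n-1})/(f(x_n) - f(x_{n-1}))

Iteration 1:
  f(-0.030000) = 0.998650
  f(0.850000) = -0.062517
  x_2 = 0.850000 - (-0.062517)×(0.850000 - (-0.030000))/(-0.062517 - 0.998650)
       = 0.798156
Iteration 2:
  f(0.850000) = -0.062517
  f(0.798156) = 0.060975
  x_3 = 0.798156 - 0.060975×(0.798156 - 0.850000)/(0.060975 - (-0.062517))
       = 0.823754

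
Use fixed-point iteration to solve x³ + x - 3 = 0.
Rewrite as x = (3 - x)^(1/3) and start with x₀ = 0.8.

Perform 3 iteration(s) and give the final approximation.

Equation: x³ + x - 3 = 0
Fixed-point form: x = (3 - x)^(1/3)
x₀ = 0.8

x_1 = g(0.800000) = 1.300591
x_2 = g(1.300591) = 1.193345
x_3 = g(1.193345) = 1.217938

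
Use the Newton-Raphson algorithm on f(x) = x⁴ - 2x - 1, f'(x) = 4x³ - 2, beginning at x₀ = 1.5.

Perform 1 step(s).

f(x) = x⁴ - 2x - 1
f'(x) = 4x³ - 2
x₀ = 1.5

Newton-Raphson formula: x_{n+1} = x_n - f(x_n)/f'(x_n)

Iteration 1:
  f(1.500000) = 1.062500
  f'(1.500000) = 11.500000
  x_1 = 1.500000 - 1.062500/11.500000 = 1.407609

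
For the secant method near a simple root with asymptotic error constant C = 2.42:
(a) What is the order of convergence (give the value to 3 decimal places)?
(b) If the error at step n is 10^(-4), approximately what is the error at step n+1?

(a) Secant method has superlinear convergence with order φ = (1+√5)/2 ≈ 1.618.
    This means |e_{n+1}| ≈ C|e_n|^1.618.

(b) With |e_n| = 10^(-4) and C = 2.42:
    |e_{n+1}| ≈ 2.42 × (10^(-4))^1.618 = 2.42 × 10^(-6.47)

(a) ≈ 1.618 (golden ratio); (b) |e_{n+1}| ≈ 8.160e-07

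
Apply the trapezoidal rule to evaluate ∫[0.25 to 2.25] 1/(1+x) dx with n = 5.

f(x) = 1/(1+x)
a = 0.25, b = 2.25, n = 5
h = (b - a)/n = 0.400000

Trapezoidal rule: (h/2)[f(x₀) + 2f(x₁) + 2f(x₂) + ... + f(xₙ)]

x_0 = 0.2500, f(x_0) = 0.800000, coefficient = 1
x_1 = 0.6500, f(x_1) = 0.606061, coefficient = 2
x_2 = 1.0500, f(x_2) = 0.487805, coefficient = 2
x_3 = 1.4500, f(x_3) = 0.408163, coefficient = 2
x_4 = 1.8500, f(x_4) = 0.350877, coefficient = 2
x_5 = 2.2500, f(x_5) = 0.307692, coefficient = 1

I ≈ (0.400000/2) × 4.813504 = 0.962701
Exact value: 0.955511
Error: 0.007189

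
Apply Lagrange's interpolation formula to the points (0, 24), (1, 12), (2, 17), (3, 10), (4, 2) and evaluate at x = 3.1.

Lagrange interpolation formula:
P(x) = Σ yᵢ × Lᵢ(x)
where Lᵢ(x) = Π_{j≠i} (x - xⱼ)/(xᵢ - xⱼ)

L_0(3.1) = (3.1 - 1)/(0 - 1) × (3.1 - 2)/(0 - 2) × (3.1 - 3)/(0 - 3) × (3.1 - 4)/(0 - 4) = -0.008663
L_1(3.1) = (3.1 - 0)/(1 - 0) × (3.1 - 2)/(1 - 2) × (3.1 - 3)/(1 - 3) × (3.1 - 4)/(1 - 4) = 0.051150
L_2(3.1) = (3.1 - 0)/(2 - 0) × (3.1 - 1)/(2 - 1) × (3.1 - 3)/(2 - 3) × (3.1 - 4)/(2 - 4) = -0.146475
L_3(3.1) = (3.1 - 0)/(3 - 0) × (3.1 - 1)/(3 - 1) × (3.1 - 2)/(3 - 2) × (3.1 - 4)/(3 - 4) = 1.074150
L_4(3.1) = (3.1 - 0)/(4 - 0) × (3.1 - 1)/(4 - 1) × (3.1 - 2)/(4 - 2) × (3.1 - 3)/(4 - 3) = 0.029838

P(3.1) = 24×L_0(3.1) + 12×L_1(3.1) + 17×L_2(3.1) + 10×L_3(3.1) + 2×L_4(3.1)
P(3.1) = 8.717000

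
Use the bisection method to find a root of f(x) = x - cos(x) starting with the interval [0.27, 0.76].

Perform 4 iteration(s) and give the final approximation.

f(x) = x - cos(x)
Initial interval: [0.27, 0.76]

Iteration 1:
  c_1 = (0.270000 + 0.760000)/2 = 0.515000
  f(c_1) = f(0.515000) = -0.355293
  f(a) × f(c) ≥ 0, new interval: [0.515000, 0.760000]
Iteration 2:
  c_2 = (0.515000 + 0.760000)/2 = 0.637500
  f(c_2) = f(0.637500) = -0.166086
  f(a) × f(c) ≥ 0, new interval: [0.637500, 0.760000]
Iteration 3:
  c_3 = (0.637500 + 0.760000)/2 = 0.698750
  f(c_3) = f(0.698750) = -0.066897
  f(a) × f(c) ≥ 0, new interval: [0.698750, 0.760000]
Iteration 4:
  c_4 = (0.698750 + 0.760000)/2 = 0.729375
  f(c_4) = f(0.729375) = -0.016216
  f(a) × f(c) ≥ 0, new interval: [0.729375, 0.760000]

After 4 iteration(s), the approximation is c_4 = 0.729375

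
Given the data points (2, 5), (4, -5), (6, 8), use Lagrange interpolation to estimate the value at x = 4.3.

Lagrange interpolation formula:
P(x) = Σ yᵢ × Lᵢ(x)
where Lᵢ(x) = Π_{j≠i} (x - xⱼ)/(xᵢ - xⱼ)

L_0(4.3) = (4.3 - 4)/(2 - 4) × (4.3 - 6)/(2 - 6) = -0.063750
L_1(4.3) = (4.3 - 2)/(4 - 2) × (4.3 - 6)/(4 - 6) = 0.977500
L_2(4.3) = (4.3 - 2)/(6 - 2) × (4.3 - 4)/(6 - 4) = 0.086250

P(4.3) = 5×L_0(4.3) + (-5)×L_1(4.3) + 8×L_2(4.3)
P(4.3) = -4.516250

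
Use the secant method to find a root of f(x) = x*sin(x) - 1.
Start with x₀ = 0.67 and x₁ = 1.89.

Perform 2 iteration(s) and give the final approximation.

f(x) = x*sin(x) - 1
x₀ = 0.67, x₁ = 1.89

Secant formula: x_{n+1} = x_n - f(x_n)(x_n - x_{n-1})/(f(x_n) - f(x_{n-1}))

Iteration 1:
  f(0.670000) = -0.583939
  f(1.890000) = 0.794528
  x_2 = 1.890000 - 0.794528×(1.890000 - 0.670000)/(0.794528 - (-0.583939))
       = 1.186810
Iteration 2:
  f(1.890000) = 0.794528
  f(1.186810) = 0.100385
  x_3 = 1.186810 - 0.100385×(1.186810 - 1.890000)/(0.100385 - 0.794528)
       = 1.085117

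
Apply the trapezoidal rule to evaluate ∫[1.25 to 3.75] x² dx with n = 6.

f(x) = x²
a = 1.25, b = 3.75, n = 6
h = (b - a)/n = 0.416667

Trapezoidal rule: (h/2)[f(x₀) + 2f(x₁) + 2f(x₂) + ... + f(xₙ)]

x_0 = 1.2500, f(x_0) = 1.562500, coefficient = 1
x_1 = 1.6667, f(x_1) = 2.777778, coefficient = 2
x_2 = 2.0833, f(x_2) = 4.340278, coefficient = 2
x_3 = 2.5000, f(x_3) = 6.250000, coefficient = 2
x_4 = 2.9167, f(x_4) = 8.506944, coefficient = 2
x_5 = 3.3333, f(x_5) = 11.111111, coefficient = 2
x_6 = 3.7500, f(x_6) = 14.062500, coefficient = 1

I ≈ (0.416667/2) × 81.597222 = 16.999421
Exact value: 16.927083
Error: 0.072338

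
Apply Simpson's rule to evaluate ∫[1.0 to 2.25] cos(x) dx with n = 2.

f(x) = cos(x)
a = 1.0, b = 2.25, n = 2
h = (b - a)/n = 0.625000

Simpson's rule: (h/3)[f(x₀) + 4f(x₁) + 2f(x₂) + ... + f(xₙ)]

x_0 = 1.0000, f(x_0) = 0.540302, coefficient = 1
x_1 = 1.6250, f(x_1) = -0.054177, coefficient = 4
x_2 = 2.2500, f(x_2) = -0.628174, coefficient = 1

I ≈ (0.625000/3) × -0.304580 = -0.063454
Exact value: -0.063398
Error: 0.000056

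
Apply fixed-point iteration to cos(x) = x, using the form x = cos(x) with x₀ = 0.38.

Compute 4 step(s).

Equation: cos(x) = x
Fixed-point form: x = cos(x)
x₀ = 0.38

x_1 = g(0.380000) = 0.928665
x_2 = g(0.928665) = 0.598904
x_3 = g(0.598904) = 0.825954
x_4 = g(0.825954) = 0.677856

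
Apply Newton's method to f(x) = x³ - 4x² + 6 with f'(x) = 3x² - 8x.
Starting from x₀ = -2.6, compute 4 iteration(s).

f(x) = x³ - 4x² + 6
f'(x) = 3x² - 8x
x₀ = -2.6

Newton-Raphson formula: x_{n+1} = x_n - f(x_n)/f'(x_n)

Iteration 1:
  f(-2.600000) = -38.616000
  f'(-2.600000) = 41.080000
  x_1 = -2.600000 - (-38.616000)/41.080000 = -1.659981
Iteration 2:
  f(-1.659981) = -9.596276
  f'(-1.659981) = 21.546450
  x_2 = -1.659981 - (-9.596276)/21.546450 = -1.214604
Iteration 3:
  f(-1.214604) = -1.692916
  f'(-1.214604) = 14.142625
  x_3 = -1.214604 - (-1.692916)/14.142625 = -1.094901
Iteration 4:
  f(-1.094901) = -0.107812
  f'(-1.094901) = 12.355636
  x_4 = -1.094901 - (-0.107812)/12.355636 = -1.086176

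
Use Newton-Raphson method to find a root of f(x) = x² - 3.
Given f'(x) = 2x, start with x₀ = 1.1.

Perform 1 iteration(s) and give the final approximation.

f(x) = x² - 3
f'(x) = 2x
x₀ = 1.1

Newton-Raphson formula: x_{n+1} = x_n - f(x_n)/f'(x_n)

Iteration 1:
  f(1.100000) = -1.790000
  f'(1.100000) = 2.200000
  x_1 = 1.100000 - (-1.790000)/2.200000 = 1.913636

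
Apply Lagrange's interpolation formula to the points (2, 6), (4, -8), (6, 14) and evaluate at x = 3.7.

Lagrange interpolation formula:
P(x) = Σ yᵢ × Lᵢ(x)
where Lᵢ(x) = Π_{j≠i} (x - xⱼ)/(xᵢ - xⱼ)

L_0(3.7) = (3.7 - 4)/(2 - 4) × (3.7 - 6)/(2 - 6) = 0.086250
L_1(3.7) = (3.7 - 2)/(4 - 2) × (3.7 - 6)/(4 - 6) = 0.977500
L_2(3.7) = (3.7 - 2)/(6 - 2) × (3.7 - 4)/(6 - 4) = -0.063750

P(3.7) = 6×L_0(3.7) + (-8)×L_1(3.7) + 14×L_2(3.7)
P(3.7) = -8.195000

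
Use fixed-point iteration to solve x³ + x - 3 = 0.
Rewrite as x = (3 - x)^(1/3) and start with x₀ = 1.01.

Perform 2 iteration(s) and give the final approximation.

Equation: x³ + x - 3 = 0
Fixed-point form: x = (3 - x)^(1/3)
x₀ = 1.01

x_1 = g(1.010000) = 1.257818
x_2 = g(1.257818) = 1.203274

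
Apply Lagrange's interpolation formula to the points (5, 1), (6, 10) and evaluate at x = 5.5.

Lagrange interpolation formula:
P(x) = Σ yᵢ × Lᵢ(x)
where Lᵢ(x) = Π_{j≠i} (x - xⱼ)/(xᵢ - xⱼ)

L_0(5.5) = (5.5 - 6)/(5 - 6) = 0.500000
L_1(5.5) = (5.5 - 5)/(6 - 5) = 0.500000

P(5.5) = 1×L_0(5.5) + 10×L_1(5.5)
P(5.5) = 5.500000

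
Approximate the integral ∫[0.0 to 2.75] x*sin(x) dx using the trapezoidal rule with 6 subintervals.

f(x) = x*sin(x)
a = 0.0, b = 2.75, n = 6
h = (b - a)/n = 0.458333

Trapezoidal rule: (h/2)[f(x₀) + 2f(x₁) + 2f(x₂) + ... + f(xₙ)]

x_0 = 0.0000, f(x_0) = 0.000000, coefficient = 1
x_1 = 0.4583, f(x_1) = 0.202791, coefficient = 2
x_2 = 0.9167, f(x_2) = 0.727446, coefficient = 2
x_3 = 1.3750, f(x_3) = 1.348728, coefficient = 2
x_4 = 1.8333, f(x_4) = 1.770514, coefficient = 2
x_5 = 2.2917, f(x_5) = 1.721572, coefficient = 2
x_6 = 2.7500, f(x_6) = 1.049568, coefficient = 1

I ≈ (0.458333/2) × 12.591671 = 2.885591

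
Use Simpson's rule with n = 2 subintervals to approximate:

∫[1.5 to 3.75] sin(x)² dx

f(x) = sin(x)²
a = 1.5, b = 3.75, n = 2
h = (b - a)/n = 1.125000

Simpson's rule: (h/3)[f(x₀) + 4f(x₁) + 2f(x₂) + ... + f(xₙ)]

x_0 = 1.5000, f(x_0) = 0.994996, coefficient = 1
x_1 = 2.6250, f(x_1) = 0.243957, coefficient = 4
x_2 = 3.7500, f(x_2) = 0.326682, coefficient = 1

I ≈ (1.125000/3) × 2.297508 = 0.861565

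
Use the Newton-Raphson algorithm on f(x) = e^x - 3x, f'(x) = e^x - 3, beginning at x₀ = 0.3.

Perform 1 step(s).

f(x) = e^x - 3x
f'(x) = e^x - 3
x₀ = 0.3

Newton-Raphson formula: x_{n+1} = x_n - f(x_n)/f'(x_n)

Iteration 1:
  f(0.300000) = 0.449859
  f'(0.300000) = -1.650141
  x_1 = 0.300000 - 0.449859/(-1.650141) = 0.572618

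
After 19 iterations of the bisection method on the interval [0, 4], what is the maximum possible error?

Bisection error bound: |error| ≤ (b-a)/2^n
|error| ≤ (4 - 0)/2^19 = 4/2^19
|error| ≤ 0.0000076294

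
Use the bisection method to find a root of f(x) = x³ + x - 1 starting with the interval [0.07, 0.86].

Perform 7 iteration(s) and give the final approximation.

f(x) = x³ + x - 1
Initial interval: [0.07, 0.86]

Iteration 1:
  c_1 = (0.070000 + 0.860000)/2 = 0.465000
  f(c_1) = f(0.465000) = -0.434455
  f(a) × f(c) ≥ 0, new interval: [0.465000, 0.860000]
Iteration 2:
  c_2 = (0.465000 + 0.860000)/2 = 0.662500
  f(c_2) = f(0.662500) = -0.046725
  f(a) × f(c) ≥ 0, new interval: [0.662500, 0.860000]
Iteration 3:
  c_3 = (0.662500 + 0.860000)/2 = 0.761250
  f(c_3) = f(0.761250) = 0.202396
  f(a) × f(c) < 0, new interval: [0.662500, 0.761250]
Iteration 4:
  c_4 = (0.662500 + 0.761250)/2 = 0.711875
  f(c_4) = f(0.711875) = 0.072629
  f(a) × f(c) < 0, new interval: [0.662500, 0.711875]
Iteration 5:
  c_5 = (0.662500 + 0.711875)/2 = 0.687188
  f(c_5) = f(0.687188) = 0.011696
  f(a) × f(c) < 0, new interval: [0.662500, 0.687188]
Iteration 6:
  c_6 = (0.662500 + 0.687188)/2 = 0.674844
  f(c_6) = f(0.674844) = -0.017823
  f(a) × f(c) ≥ 0, new interval: [0.674844, 0.687188]
Iteration 7:
  c_7 = (0.674844 + 0.687188)/2 = 0.681016
  f(c_7) = f(0.681016) = -0.003141
  f(a) × f(c) ≥ 0, new interval: [0.681016, 0.687188]

After 7 iteration(s), the approximation is c_7 = 0.681016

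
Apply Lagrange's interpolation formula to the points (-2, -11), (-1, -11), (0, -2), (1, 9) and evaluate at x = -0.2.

Lagrange interpolation formula:
P(x) = Σ yᵢ × Lᵢ(x)
where Lᵢ(x) = Π_{j≠i} (x - xⱼ)/(xᵢ - xⱼ)

L_0(-0.2) = (-0.2 - (-1))/(-2 - (-1)) × (-0.2 - 0)/(-2 - 0) × (-0.2 - 1)/(-2 - 1) = -0.032000
L_1(-0.2) = (-0.2 - (-2))/(-1 - (-2)) × (-0.2 - 0)/(-1 - 0) × (-0.2 - 1)/(-1 - 1) = 0.216000
L_2(-0.2) = (-0.2 - (-2))/(0 - (-2)) × (-0.2 - (-1))/(0 - (-1)) × (-0.2 - 1)/(0 - 1) = 0.864000
L_3(-0.2) = (-0.2 - (-2))/(1 - (-2)) × (-0.2 - (-1))/(1 - (-1)) × (-0.2 - 0)/(1 - 0) = -0.048000

P(-0.2) = (-11)×L_0(-0.2) + (-11)×L_1(-0.2) + (-2)×L_2(-0.2) + 9×L_3(-0.2)
P(-0.2) = -4.184000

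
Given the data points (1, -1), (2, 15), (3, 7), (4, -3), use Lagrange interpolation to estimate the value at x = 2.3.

Lagrange interpolation formula:
P(x) = Σ yᵢ × Lᵢ(x)
where Lᵢ(x) = Π_{j≠i} (x - xⱼ)/(xᵢ - xⱼ)

L_0(2.3) = (2.3 - 2)/(1 - 2) × (2.3 - 3)/(1 - 3) × (2.3 - 4)/(1 - 4) = -0.059500
L_1(2.3) = (2.3 - 1)/(2 - 1) × (2.3 - 3)/(2 - 3) × (2.3 - 4)/(2 - 4) = 0.773500
L_2(2.3) = (2.3 - 1)/(3 - 1) × (2.3 - 2)/(3 - 2) × (2.3 - 4)/(3 - 4) = 0.331500
L_3(2.3) = (2.3 - 1)/(4 - 1) × (2.3 - 2)/(4 - 2) × (2.3 - 3)/(4 - 3) = -0.045500

P(2.3) = (-1)×L_0(2.3) + 15×L_1(2.3) + 7×L_2(2.3) + (-3)×L_3(2.3)
P(2.3) = 14.119000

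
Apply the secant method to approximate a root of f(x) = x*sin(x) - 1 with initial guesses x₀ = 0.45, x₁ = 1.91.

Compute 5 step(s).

f(x) = x*sin(x) - 1
x₀ = 0.45, x₁ = 1.91

Secant formula: x_{n+1} = x_n - f(x_n)(x_n - x_{n-1})/(f(x_n) - f(x_{n-1}))

Iteration 1:
  f(0.450000) = -0.804266
  f(1.910000) = 0.801168
  x_2 = 1.910000 - 0.801168×(1.910000 - 0.450000)/(0.801168 - (-0.804266))
       = 1.181408
Iteration 2:
  f(1.910000) = 0.801168
  f(1.181408) = 0.092970
  x_3 = 1.181408 - 0.092970×(1.181408 - 1.910000)/(0.092970 - 0.801168)
       = 1.085761
Iteration 3:
  f(1.181408) = 0.092970
  f(1.085761) = -0.039472
  x_4 = 1.085761 - (-0.039472)×(1.085761 - 1.181408)/(-0.039472 - 0.092970)
       = 1.114267
Iteration 4:
  f(1.085761) = -0.039472
  f(1.114267) = 0.000153
  x_5 = 1.114267 - 0.000153×(1.114267 - 1.085761)/(0.000153 - (-0.039472))
       = 1.114157
Iteration 5:
  f(1.114267) = 0.000153
  f(1.114157) = 0.000000
  x_6 = 1.114157 - 0.000000×(1.114157 - 1.114267)/(0.000000 - 0.000153)
       = 1.114157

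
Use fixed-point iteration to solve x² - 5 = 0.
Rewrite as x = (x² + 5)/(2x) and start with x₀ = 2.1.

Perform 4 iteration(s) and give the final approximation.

Equation: x² - 5 = 0
Fixed-point form: x = (x² + 5)/(2x)
x₀ = 2.1

x_1 = g(2.100000) = 2.240476
x_2 = g(2.240476) = 2.236072
x_3 = g(2.236072) = 2.236068
x_4 = g(2.236068) = 2.236068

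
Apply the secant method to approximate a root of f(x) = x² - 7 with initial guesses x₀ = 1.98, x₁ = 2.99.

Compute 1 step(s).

f(x) = x² - 7
x₀ = 1.98, x₁ = 2.99

Secant formula: x_{n+1} = x_n - f(x_n)(x_n - x_{n-1})/(f(x_n) - f(x_{n-1}))

Iteration 1:
  f(1.980000) = -3.079600
  f(2.990000) = 1.940100
  x_2 = 2.990000 - 1.940100×(2.990000 - 1.980000)/(1.940100 - (-3.079600))
       = 2.599638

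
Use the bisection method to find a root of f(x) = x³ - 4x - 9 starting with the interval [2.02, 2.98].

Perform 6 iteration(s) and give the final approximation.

f(x) = x³ - 4x - 9
Initial interval: [2.02, 2.98]

Iteration 1:
  c_1 = (2.020000 + 2.980000)/2 = 2.500000
  f(c_1) = f(2.500000) = -3.375000
  f(a) × f(c) ≥ 0, new interval: [2.500000, 2.980000]
Iteration 2:
  c_2 = (2.500000 + 2.980000)/2 = 2.740000
  f(c_2) = f(2.740000) = 0.610824
  f(a) × f(c) < 0, new interval: [2.500000, 2.740000]
Iteration 3:
  c_3 = (2.500000 + 2.740000)/2 = 2.620000
  f(c_3) = f(2.620000) = -1.495272
  f(a) × f(c) ≥ 0, new interval: [2.620000, 2.740000]
Iteration 4:
  c_4 = (2.620000 + 2.740000)/2 = 2.680000
  f(c_4) = f(2.680000) = -0.471168
  f(a) × f(c) ≥ 0, new interval: [2.680000, 2.740000]
Iteration 5:
  c_5 = (2.680000 + 2.740000)/2 = 2.710000
  f(c_5) = f(2.710000) = 0.062511
  f(a) × f(c) < 0, new interval: [2.680000, 2.710000]
Iteration 6:
  c_6 = (2.680000 + 2.710000)/2 = 2.695000
  f(c_6) = f(2.695000) = -0.206148
  f(a) × f(c) ≥ 0, new interval: [2.695000, 2.710000]

After 6 iteration(s), the approximation is c_6 = 2.695000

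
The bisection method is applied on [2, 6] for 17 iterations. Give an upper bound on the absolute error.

Bisection error bound: |error| ≤ (b-a)/2^n
|error| ≤ (6 - 2)/2^17 = 4/2^17
|error| ≤ 0.0000305176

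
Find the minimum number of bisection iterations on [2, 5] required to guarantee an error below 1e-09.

We need (b-a)/2^n ≤ 1e-09
(5 - 2)/2^n ≤ 1e-09
3/2^n ≤ 1e-09
2^n ≥ 3000000000
n ≥ log₂(3000000000) = 31.48
n ≥ 32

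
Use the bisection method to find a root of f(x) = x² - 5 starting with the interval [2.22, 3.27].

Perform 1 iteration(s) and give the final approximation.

f(x) = x² - 5
Initial interval: [2.22, 3.27]

Iteration 1:
  c_1 = (2.220000 + 3.270000)/2 = 2.745000
  f(c_1) = f(2.745000) = 2.535025
  f(a) × f(c) < 0, new interval: [2.220000, 2.745000]

After 1 iteration(s), the approximation is c_1 = 2.745000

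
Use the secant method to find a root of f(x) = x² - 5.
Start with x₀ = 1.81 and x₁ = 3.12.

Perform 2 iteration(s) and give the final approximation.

f(x) = x² - 5
x₀ = 1.81, x₁ = 3.12

Secant formula: x_{n+1} = x_n - f(x_n)(x_n - x_{n-1})/(f(x_n) - f(x_{n-1}))

Iteration 1:
  f(1.810000) = -1.723900
  f(3.120000) = 4.734400
  x_2 = 3.120000 - 4.734400×(3.120000 - 1.810000)/(4.734400 - (-1.723900))
       = 2.159675
Iteration 2:
  f(3.120000) = 4.734400
  f(2.159675) = -0.335802
  x_3 = 2.159675 - (-0.335802)×(2.159675 - 3.120000)/(-0.335802 - 4.734400)
       = 2.223278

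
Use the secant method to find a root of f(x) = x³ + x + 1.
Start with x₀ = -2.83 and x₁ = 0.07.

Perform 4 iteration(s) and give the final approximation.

f(x) = x³ + x + 1
x₀ = -2.83, x₁ = 0.07

Secant formula: x_{n+1} = x_n - f(x_n)(x_n - x_{n-1})/(f(x_n) - f(x_{n-1}))

Iteration 1:
  f(-2.830000) = -24.495187
  f(0.070000) = 1.070343
  x_2 = 0.070000 - 1.070343×(0.070000 - (-2.830000))/(1.070343 - (-24.495187))
       = -0.051413
Iteration 2:
  f(0.070000) = 1.070343
  f(-0.051413) = 0.948451
  x_3 = -0.051413 - 0.948451×(-0.051413 - 0.070000)/(0.948451 - 1.070343)
       = -0.996138
Iteration 3:
  f(-0.051413) = 0.948451
  f(-0.996138) = -0.984596
  x_4 = -0.996138 - (-0.984596)×(-0.996138 - (-0.051413))/(-0.984596 - 0.948451)
       = -0.514943
Iteration 4:
  f(-0.996138) = -0.984596
  f(-0.514943) = 0.348511
  x_5 = -0.514943 - 0.348511×(-0.514943 - (-0.996138))/(0.348511 - (-0.984596))
       = -0.640741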